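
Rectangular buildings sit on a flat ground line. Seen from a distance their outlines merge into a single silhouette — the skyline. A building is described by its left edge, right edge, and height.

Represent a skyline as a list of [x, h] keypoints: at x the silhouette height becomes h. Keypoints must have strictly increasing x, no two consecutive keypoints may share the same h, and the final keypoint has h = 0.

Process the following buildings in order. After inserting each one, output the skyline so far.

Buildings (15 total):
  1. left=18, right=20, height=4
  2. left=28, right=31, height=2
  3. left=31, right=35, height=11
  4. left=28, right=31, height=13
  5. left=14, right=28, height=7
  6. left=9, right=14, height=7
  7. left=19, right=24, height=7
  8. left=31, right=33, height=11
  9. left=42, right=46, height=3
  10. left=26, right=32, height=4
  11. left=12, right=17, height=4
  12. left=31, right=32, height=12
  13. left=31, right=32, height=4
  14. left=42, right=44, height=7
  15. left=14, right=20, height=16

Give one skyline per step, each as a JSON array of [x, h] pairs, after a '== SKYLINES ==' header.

== SKYLINES ==
[[18,4],[20,0]]
[[18,4],[20,0],[28,2],[31,0]]
[[18,4],[20,0],[28,2],[31,11],[35,0]]
[[18,4],[20,0],[28,13],[31,11],[35,0]]
[[14,7],[28,13],[31,11],[35,0]]
[[9,7],[28,13],[31,11],[35,0]]
[[9,7],[28,13],[31,11],[35,0]]
[[9,7],[28,13],[31,11],[35,0]]
[[9,7],[28,13],[31,11],[35,0],[42,3],[46,0]]
[[9,7],[28,13],[31,11],[35,0],[42,3],[46,0]]
[[9,7],[28,13],[31,11],[35,0],[42,3],[46,0]]
[[9,7],[28,13],[31,12],[32,11],[35,0],[42,3],[46,0]]
[[9,7],[28,13],[31,12],[32,11],[35,0],[42,3],[46,0]]
[[9,7],[28,13],[31,12],[32,11],[35,0],[42,7],[44,3],[46,0]]
[[9,7],[14,16],[20,7],[28,13],[31,12],[32,11],[35,0],[42,7],[44,3],[46,0]]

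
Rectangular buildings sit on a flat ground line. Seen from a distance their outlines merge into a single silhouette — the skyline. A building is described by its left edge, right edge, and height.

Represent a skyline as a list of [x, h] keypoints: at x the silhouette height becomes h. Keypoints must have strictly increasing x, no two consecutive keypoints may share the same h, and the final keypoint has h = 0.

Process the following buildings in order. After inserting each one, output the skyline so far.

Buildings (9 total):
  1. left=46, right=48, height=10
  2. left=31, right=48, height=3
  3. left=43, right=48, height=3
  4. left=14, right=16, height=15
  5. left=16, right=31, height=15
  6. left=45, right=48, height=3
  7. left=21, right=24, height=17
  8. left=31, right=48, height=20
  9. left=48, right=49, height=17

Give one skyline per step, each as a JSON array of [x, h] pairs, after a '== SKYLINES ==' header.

== SKYLINES ==
[[46,10],[48,0]]
[[31,3],[46,10],[48,0]]
[[31,3],[46,10],[48,0]]
[[14,15],[16,0],[31,3],[46,10],[48,0]]
[[14,15],[31,3],[46,10],[48,0]]
[[14,15],[31,3],[46,10],[48,0]]
[[14,15],[21,17],[24,15],[31,3],[46,10],[48,0]]
[[14,15],[21,17],[24,15],[31,20],[48,0]]
[[14,15],[21,17],[24,15],[31,20],[48,17],[49,0]]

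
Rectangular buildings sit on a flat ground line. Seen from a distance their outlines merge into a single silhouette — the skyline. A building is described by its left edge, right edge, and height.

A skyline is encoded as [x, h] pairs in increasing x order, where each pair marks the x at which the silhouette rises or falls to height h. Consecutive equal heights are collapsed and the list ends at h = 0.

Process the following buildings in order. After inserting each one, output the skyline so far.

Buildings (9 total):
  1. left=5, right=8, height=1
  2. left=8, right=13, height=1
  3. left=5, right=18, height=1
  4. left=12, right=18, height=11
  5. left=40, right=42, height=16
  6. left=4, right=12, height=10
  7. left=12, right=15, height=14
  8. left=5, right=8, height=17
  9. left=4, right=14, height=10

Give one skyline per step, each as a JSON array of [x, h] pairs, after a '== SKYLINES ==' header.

== SKYLINES ==
[[5,1],[8,0]]
[[5,1],[13,0]]
[[5,1],[18,0]]
[[5,1],[12,11],[18,0]]
[[5,1],[12,11],[18,0],[40,16],[42,0]]
[[4,10],[12,11],[18,0],[40,16],[42,0]]
[[4,10],[12,14],[15,11],[18,0],[40,16],[42,0]]
[[4,10],[5,17],[8,10],[12,14],[15,11],[18,0],[40,16],[42,0]]
[[4,10],[5,17],[8,10],[12,14],[15,11],[18,0],[40,16],[42,0]]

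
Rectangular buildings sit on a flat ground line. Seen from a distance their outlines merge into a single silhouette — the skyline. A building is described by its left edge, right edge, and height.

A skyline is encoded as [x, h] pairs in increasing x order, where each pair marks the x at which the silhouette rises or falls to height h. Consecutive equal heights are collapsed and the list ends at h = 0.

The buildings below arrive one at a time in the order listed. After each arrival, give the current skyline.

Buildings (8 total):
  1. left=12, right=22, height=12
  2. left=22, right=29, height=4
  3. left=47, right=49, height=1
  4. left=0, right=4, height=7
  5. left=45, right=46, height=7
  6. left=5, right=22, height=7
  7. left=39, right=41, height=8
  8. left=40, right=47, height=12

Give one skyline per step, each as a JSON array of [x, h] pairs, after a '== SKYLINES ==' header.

== SKYLINES ==
[[12,12],[22,0]]
[[12,12],[22,4],[29,0]]
[[12,12],[22,4],[29,0],[47,1],[49,0]]
[[0,7],[4,0],[12,12],[22,4],[29,0],[47,1],[49,0]]
[[0,7],[4,0],[12,12],[22,4],[29,0],[45,7],[46,0],[47,1],[49,0]]
[[0,7],[4,0],[5,7],[12,12],[22,4],[29,0],[45,7],[46,0],[47,1],[49,0]]
[[0,7],[4,0],[5,7],[12,12],[22,4],[29,0],[39,8],[41,0],[45,7],[46,0],[47,1],[49,0]]
[[0,7],[4,0],[5,7],[12,12],[22,4],[29,0],[39,8],[40,12],[47,1],[49,0]]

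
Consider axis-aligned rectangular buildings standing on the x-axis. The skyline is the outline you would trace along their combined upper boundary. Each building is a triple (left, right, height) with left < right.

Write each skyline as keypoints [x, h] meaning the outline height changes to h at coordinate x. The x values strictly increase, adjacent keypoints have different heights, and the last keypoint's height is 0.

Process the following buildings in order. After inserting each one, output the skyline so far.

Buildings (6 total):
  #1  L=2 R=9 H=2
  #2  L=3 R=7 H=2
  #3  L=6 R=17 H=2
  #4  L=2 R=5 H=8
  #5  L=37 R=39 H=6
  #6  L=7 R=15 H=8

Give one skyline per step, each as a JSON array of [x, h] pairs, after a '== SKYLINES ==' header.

== SKYLINES ==
[[2,2],[9,0]]
[[2,2],[9,0]]
[[2,2],[17,0]]
[[2,8],[5,2],[17,0]]
[[2,8],[5,2],[17,0],[37,6],[39,0]]
[[2,8],[5,2],[7,8],[15,2],[17,0],[37,6],[39,0]]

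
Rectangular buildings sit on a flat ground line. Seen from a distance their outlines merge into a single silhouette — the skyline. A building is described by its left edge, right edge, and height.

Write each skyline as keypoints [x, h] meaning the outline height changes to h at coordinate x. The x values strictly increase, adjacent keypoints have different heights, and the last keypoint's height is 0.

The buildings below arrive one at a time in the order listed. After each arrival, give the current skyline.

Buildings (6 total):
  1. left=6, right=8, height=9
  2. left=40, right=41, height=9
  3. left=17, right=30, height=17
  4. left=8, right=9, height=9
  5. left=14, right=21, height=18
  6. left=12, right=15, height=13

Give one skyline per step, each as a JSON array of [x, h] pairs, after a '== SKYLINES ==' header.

== SKYLINES ==
[[6,9],[8,0]]
[[6,9],[8,0],[40,9],[41,0]]
[[6,9],[8,0],[17,17],[30,0],[40,9],[41,0]]
[[6,9],[9,0],[17,17],[30,0],[40,9],[41,0]]
[[6,9],[9,0],[14,18],[21,17],[30,0],[40,9],[41,0]]
[[6,9],[9,0],[12,13],[14,18],[21,17],[30,0],[40,9],[41,0]]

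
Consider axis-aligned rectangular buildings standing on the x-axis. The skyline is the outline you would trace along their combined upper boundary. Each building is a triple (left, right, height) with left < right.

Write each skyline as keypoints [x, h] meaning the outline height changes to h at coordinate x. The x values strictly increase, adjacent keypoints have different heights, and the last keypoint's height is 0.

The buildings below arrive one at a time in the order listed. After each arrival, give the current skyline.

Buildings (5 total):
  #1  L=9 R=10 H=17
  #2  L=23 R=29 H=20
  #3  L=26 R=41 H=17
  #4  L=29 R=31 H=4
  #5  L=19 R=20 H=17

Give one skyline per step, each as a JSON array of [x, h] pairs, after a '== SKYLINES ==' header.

== SKYLINES ==
[[9,17],[10,0]]
[[9,17],[10,0],[23,20],[29,0]]
[[9,17],[10,0],[23,20],[29,17],[41,0]]
[[9,17],[10,0],[23,20],[29,17],[41,0]]
[[9,17],[10,0],[19,17],[20,0],[23,20],[29,17],[41,0]]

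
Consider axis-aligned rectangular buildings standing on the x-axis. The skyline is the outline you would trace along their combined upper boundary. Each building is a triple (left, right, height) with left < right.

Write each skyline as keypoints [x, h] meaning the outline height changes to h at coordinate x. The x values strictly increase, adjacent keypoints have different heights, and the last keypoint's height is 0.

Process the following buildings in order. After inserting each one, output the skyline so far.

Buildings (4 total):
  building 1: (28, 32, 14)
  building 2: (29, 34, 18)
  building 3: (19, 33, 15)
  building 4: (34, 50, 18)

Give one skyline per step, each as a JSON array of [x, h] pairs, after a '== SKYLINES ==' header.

== SKYLINES ==
[[28,14],[32,0]]
[[28,14],[29,18],[34,0]]
[[19,15],[29,18],[34,0]]
[[19,15],[29,18],[50,0]]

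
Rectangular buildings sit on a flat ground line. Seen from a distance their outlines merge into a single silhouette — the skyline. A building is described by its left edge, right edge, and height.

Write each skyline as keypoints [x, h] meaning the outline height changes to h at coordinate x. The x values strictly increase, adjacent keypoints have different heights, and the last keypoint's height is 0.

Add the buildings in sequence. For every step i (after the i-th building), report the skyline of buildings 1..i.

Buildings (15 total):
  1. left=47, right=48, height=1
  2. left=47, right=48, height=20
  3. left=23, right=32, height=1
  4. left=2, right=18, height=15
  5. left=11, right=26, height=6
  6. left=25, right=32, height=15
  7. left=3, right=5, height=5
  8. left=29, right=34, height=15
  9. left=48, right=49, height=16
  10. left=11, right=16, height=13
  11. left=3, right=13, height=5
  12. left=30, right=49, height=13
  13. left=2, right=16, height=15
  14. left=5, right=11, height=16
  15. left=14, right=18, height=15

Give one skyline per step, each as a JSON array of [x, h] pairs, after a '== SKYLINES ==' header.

== SKYLINES ==
[[47,1],[48,0]]
[[47,20],[48,0]]
[[23,1],[32,0],[47,20],[48,0]]
[[2,15],[18,0],[23,1],[32,0],[47,20],[48,0]]
[[2,15],[18,6],[26,1],[32,0],[47,20],[48,0]]
[[2,15],[18,6],[25,15],[32,0],[47,20],[48,0]]
[[2,15],[18,6],[25,15],[32,0],[47,20],[48,0]]
[[2,15],[18,6],[25,15],[34,0],[47,20],[48,0]]
[[2,15],[18,6],[25,15],[34,0],[47,20],[48,16],[49,0]]
[[2,15],[18,6],[25,15],[34,0],[47,20],[48,16],[49,0]]
[[2,15],[18,6],[25,15],[34,0],[47,20],[48,16],[49,0]]
[[2,15],[18,6],[25,15],[34,13],[47,20],[48,16],[49,0]]
[[2,15],[18,6],[25,15],[34,13],[47,20],[48,16],[49,0]]
[[2,15],[5,16],[11,15],[18,6],[25,15],[34,13],[47,20],[48,16],[49,0]]
[[2,15],[5,16],[11,15],[18,6],[25,15],[34,13],[47,20],[48,16],[49,0]]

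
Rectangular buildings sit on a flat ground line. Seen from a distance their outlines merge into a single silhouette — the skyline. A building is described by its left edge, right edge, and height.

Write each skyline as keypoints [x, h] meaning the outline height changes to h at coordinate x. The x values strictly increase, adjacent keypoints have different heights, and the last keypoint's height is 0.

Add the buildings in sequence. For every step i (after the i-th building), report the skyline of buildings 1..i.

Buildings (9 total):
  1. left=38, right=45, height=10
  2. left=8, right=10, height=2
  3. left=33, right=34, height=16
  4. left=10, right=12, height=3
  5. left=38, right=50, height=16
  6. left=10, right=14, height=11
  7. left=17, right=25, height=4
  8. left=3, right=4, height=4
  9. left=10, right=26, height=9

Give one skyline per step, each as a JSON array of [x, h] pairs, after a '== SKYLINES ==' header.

== SKYLINES ==
[[38,10],[45,0]]
[[8,2],[10,0],[38,10],[45,0]]
[[8,2],[10,0],[33,16],[34,0],[38,10],[45,0]]
[[8,2],[10,3],[12,0],[33,16],[34,0],[38,10],[45,0]]
[[8,2],[10,3],[12,0],[33,16],[34,0],[38,16],[50,0]]
[[8,2],[10,11],[14,0],[33,16],[34,0],[38,16],[50,0]]
[[8,2],[10,11],[14,0],[17,4],[25,0],[33,16],[34,0],[38,16],[50,0]]
[[3,4],[4,0],[8,2],[10,11],[14,0],[17,4],[25,0],[33,16],[34,0],[38,16],[50,0]]
[[3,4],[4,0],[8,2],[10,11],[14,9],[26,0],[33,16],[34,0],[38,16],[50,0]]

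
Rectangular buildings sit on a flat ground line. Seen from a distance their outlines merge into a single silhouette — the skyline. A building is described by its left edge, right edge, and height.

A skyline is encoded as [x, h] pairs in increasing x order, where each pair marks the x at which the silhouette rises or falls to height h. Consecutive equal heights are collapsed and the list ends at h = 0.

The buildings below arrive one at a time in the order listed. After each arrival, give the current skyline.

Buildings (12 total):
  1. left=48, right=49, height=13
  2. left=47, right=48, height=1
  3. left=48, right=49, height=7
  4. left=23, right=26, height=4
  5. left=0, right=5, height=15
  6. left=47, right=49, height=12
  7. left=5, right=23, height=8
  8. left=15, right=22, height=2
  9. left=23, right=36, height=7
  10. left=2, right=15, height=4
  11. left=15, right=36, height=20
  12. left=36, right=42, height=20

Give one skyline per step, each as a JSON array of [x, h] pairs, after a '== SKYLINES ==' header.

== SKYLINES ==
[[48,13],[49,0]]
[[47,1],[48,13],[49,0]]
[[47,1],[48,13],[49,0]]
[[23,4],[26,0],[47,1],[48,13],[49,0]]
[[0,15],[5,0],[23,4],[26,0],[47,1],[48,13],[49,0]]
[[0,15],[5,0],[23,4],[26,0],[47,12],[48,13],[49,0]]
[[0,15],[5,8],[23,4],[26,0],[47,12],[48,13],[49,0]]
[[0,15],[5,8],[23,4],[26,0],[47,12],[48,13],[49,0]]
[[0,15],[5,8],[23,7],[36,0],[47,12],[48,13],[49,0]]
[[0,15],[5,8],[23,7],[36,0],[47,12],[48,13],[49,0]]
[[0,15],[5,8],[15,20],[36,0],[47,12],[48,13],[49,0]]
[[0,15],[5,8],[15,20],[42,0],[47,12],[48,13],[49,0]]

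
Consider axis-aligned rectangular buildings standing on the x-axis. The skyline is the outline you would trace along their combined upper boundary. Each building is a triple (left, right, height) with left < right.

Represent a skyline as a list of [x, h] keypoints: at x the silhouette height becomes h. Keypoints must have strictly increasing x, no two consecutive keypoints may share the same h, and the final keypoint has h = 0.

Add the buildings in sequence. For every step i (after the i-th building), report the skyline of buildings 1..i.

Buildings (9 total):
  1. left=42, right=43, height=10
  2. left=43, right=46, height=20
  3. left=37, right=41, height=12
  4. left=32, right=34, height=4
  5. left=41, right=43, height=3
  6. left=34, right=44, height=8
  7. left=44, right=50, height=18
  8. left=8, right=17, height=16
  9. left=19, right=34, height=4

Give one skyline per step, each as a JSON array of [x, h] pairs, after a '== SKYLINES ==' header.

== SKYLINES ==
[[42,10],[43,0]]
[[42,10],[43,20],[46,0]]
[[37,12],[41,0],[42,10],[43,20],[46,0]]
[[32,4],[34,0],[37,12],[41,0],[42,10],[43,20],[46,0]]
[[32,4],[34,0],[37,12],[41,3],[42,10],[43,20],[46,0]]
[[32,4],[34,8],[37,12],[41,8],[42,10],[43,20],[46,0]]
[[32,4],[34,8],[37,12],[41,8],[42,10],[43,20],[46,18],[50,0]]
[[8,16],[17,0],[32,4],[34,8],[37,12],[41,8],[42,10],[43,20],[46,18],[50,0]]
[[8,16],[17,0],[19,4],[34,8],[37,12],[41,8],[42,10],[43,20],[46,18],[50,0]]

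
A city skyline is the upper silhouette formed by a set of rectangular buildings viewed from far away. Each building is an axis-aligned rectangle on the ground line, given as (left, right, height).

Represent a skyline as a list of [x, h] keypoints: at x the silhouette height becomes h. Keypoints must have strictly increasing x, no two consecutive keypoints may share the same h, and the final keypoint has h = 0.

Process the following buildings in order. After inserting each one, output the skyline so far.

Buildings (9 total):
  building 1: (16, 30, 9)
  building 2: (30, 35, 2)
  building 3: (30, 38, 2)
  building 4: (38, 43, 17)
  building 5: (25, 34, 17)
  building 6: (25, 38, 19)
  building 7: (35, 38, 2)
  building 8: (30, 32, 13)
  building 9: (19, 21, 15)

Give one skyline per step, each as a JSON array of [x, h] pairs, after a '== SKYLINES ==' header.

== SKYLINES ==
[[16,9],[30,0]]
[[16,9],[30,2],[35,0]]
[[16,9],[30,2],[38,0]]
[[16,9],[30,2],[38,17],[43,0]]
[[16,9],[25,17],[34,2],[38,17],[43,0]]
[[16,9],[25,19],[38,17],[43,0]]
[[16,9],[25,19],[38,17],[43,0]]
[[16,9],[25,19],[38,17],[43,0]]
[[16,9],[19,15],[21,9],[25,19],[38,17],[43,0]]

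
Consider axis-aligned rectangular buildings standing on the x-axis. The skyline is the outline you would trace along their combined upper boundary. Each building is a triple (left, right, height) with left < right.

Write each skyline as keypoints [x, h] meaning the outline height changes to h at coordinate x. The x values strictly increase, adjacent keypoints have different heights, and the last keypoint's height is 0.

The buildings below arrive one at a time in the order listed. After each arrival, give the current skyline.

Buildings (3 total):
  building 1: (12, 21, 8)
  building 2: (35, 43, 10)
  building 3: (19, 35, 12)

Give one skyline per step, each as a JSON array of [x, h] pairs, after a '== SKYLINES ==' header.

== SKYLINES ==
[[12,8],[21,0]]
[[12,8],[21,0],[35,10],[43,0]]
[[12,8],[19,12],[35,10],[43,0]]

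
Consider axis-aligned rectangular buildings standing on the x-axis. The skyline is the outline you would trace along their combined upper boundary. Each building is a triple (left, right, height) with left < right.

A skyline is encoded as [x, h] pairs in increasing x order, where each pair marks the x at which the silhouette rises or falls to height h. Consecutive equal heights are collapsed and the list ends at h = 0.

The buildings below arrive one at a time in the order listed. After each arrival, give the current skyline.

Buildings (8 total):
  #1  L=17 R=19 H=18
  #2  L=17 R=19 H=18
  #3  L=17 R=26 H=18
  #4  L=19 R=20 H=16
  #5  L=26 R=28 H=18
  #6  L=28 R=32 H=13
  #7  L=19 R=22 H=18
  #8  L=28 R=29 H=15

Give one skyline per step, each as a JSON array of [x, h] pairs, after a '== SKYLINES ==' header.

== SKYLINES ==
[[17,18],[19,0]]
[[17,18],[19,0]]
[[17,18],[26,0]]
[[17,18],[26,0]]
[[17,18],[28,0]]
[[17,18],[28,13],[32,0]]
[[17,18],[28,13],[32,0]]
[[17,18],[28,15],[29,13],[32,0]]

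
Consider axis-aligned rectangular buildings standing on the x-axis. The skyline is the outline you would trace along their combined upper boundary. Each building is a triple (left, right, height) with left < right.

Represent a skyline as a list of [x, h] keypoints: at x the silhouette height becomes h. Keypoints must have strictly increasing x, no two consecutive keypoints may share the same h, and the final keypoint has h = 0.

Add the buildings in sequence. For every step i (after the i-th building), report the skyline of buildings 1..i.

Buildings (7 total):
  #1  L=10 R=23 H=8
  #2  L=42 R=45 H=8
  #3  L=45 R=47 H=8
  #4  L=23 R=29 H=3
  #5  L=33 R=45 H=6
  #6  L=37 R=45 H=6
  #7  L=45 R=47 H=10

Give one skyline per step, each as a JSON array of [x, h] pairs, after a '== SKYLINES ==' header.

== SKYLINES ==
[[10,8],[23,0]]
[[10,8],[23,0],[42,8],[45,0]]
[[10,8],[23,0],[42,8],[47,0]]
[[10,8],[23,3],[29,0],[42,8],[47,0]]
[[10,8],[23,3],[29,0],[33,6],[42,8],[47,0]]
[[10,8],[23,3],[29,0],[33,6],[42,8],[47,0]]
[[10,8],[23,3],[29,0],[33,6],[42,8],[45,10],[47,0]]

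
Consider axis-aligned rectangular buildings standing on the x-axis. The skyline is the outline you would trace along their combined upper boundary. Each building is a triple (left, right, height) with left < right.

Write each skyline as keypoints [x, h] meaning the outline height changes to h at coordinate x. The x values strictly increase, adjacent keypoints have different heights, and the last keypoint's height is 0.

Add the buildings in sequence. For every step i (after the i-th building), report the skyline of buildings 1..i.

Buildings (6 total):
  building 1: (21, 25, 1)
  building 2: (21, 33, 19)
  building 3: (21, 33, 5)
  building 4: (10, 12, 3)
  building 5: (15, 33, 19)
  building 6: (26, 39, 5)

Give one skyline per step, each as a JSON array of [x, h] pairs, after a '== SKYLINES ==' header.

== SKYLINES ==
[[21,1],[25,0]]
[[21,19],[33,0]]
[[21,19],[33,0]]
[[10,3],[12,0],[21,19],[33,0]]
[[10,3],[12,0],[15,19],[33,0]]
[[10,3],[12,0],[15,19],[33,5],[39,0]]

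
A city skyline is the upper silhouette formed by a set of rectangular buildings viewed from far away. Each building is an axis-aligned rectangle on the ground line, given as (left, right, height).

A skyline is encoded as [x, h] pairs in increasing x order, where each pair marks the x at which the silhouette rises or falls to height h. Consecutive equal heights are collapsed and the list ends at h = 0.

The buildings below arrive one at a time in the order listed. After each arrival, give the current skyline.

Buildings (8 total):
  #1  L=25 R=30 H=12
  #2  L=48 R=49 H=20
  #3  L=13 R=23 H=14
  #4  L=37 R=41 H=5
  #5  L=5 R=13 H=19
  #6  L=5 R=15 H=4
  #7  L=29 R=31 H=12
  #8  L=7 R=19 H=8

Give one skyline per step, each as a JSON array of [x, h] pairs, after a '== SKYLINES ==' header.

== SKYLINES ==
[[25,12],[30,0]]
[[25,12],[30,0],[48,20],[49,0]]
[[13,14],[23,0],[25,12],[30,0],[48,20],[49,0]]
[[13,14],[23,0],[25,12],[30,0],[37,5],[41,0],[48,20],[49,0]]
[[5,19],[13,14],[23,0],[25,12],[30,0],[37,5],[41,0],[48,20],[49,0]]
[[5,19],[13,14],[23,0],[25,12],[30,0],[37,5],[41,0],[48,20],[49,0]]
[[5,19],[13,14],[23,0],[25,12],[31,0],[37,5],[41,0],[48,20],[49,0]]
[[5,19],[13,14],[23,0],[25,12],[31,0],[37,5],[41,0],[48,20],[49,0]]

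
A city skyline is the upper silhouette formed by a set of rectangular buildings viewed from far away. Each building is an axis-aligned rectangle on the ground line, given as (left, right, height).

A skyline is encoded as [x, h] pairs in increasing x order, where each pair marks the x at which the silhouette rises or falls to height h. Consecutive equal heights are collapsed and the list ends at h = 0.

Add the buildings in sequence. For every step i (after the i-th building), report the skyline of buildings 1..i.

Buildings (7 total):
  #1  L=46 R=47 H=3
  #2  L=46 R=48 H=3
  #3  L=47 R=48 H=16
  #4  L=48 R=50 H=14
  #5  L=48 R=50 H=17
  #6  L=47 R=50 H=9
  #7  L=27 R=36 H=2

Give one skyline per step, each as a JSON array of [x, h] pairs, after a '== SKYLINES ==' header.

== SKYLINES ==
[[46,3],[47,0]]
[[46,3],[48,0]]
[[46,3],[47,16],[48,0]]
[[46,3],[47,16],[48,14],[50,0]]
[[46,3],[47,16],[48,17],[50,0]]
[[46,3],[47,16],[48,17],[50,0]]
[[27,2],[36,0],[46,3],[47,16],[48,17],[50,0]]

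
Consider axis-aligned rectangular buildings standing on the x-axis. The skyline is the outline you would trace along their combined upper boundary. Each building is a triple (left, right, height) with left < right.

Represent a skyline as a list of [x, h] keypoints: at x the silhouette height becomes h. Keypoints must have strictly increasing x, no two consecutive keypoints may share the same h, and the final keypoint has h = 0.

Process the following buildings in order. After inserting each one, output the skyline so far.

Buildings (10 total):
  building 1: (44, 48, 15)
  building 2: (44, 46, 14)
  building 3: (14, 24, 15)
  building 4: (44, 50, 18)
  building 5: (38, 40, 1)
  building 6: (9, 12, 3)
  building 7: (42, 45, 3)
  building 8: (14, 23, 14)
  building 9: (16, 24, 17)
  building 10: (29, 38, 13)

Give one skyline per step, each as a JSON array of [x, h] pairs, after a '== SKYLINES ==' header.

== SKYLINES ==
[[44,15],[48,0]]
[[44,15],[48,0]]
[[14,15],[24,0],[44,15],[48,0]]
[[14,15],[24,0],[44,18],[50,0]]
[[14,15],[24,0],[38,1],[40,0],[44,18],[50,0]]
[[9,3],[12,0],[14,15],[24,0],[38,1],[40,0],[44,18],[50,0]]
[[9,3],[12,0],[14,15],[24,0],[38,1],[40,0],[42,3],[44,18],[50,0]]
[[9,3],[12,0],[14,15],[24,0],[38,1],[40,0],[42,3],[44,18],[50,0]]
[[9,3],[12,0],[14,15],[16,17],[24,0],[38,1],[40,0],[42,3],[44,18],[50,0]]
[[9,3],[12,0],[14,15],[16,17],[24,0],[29,13],[38,1],[40,0],[42,3],[44,18],[50,0]]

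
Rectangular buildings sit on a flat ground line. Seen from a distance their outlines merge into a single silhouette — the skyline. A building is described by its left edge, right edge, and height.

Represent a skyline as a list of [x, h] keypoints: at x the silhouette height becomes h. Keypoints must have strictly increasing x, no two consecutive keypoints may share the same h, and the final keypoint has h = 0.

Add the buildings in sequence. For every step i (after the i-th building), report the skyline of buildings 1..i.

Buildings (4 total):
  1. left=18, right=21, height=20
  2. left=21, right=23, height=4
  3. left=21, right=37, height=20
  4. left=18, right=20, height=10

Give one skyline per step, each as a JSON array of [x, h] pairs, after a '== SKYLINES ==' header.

== SKYLINES ==
[[18,20],[21,0]]
[[18,20],[21,4],[23,0]]
[[18,20],[37,0]]
[[18,20],[37,0]]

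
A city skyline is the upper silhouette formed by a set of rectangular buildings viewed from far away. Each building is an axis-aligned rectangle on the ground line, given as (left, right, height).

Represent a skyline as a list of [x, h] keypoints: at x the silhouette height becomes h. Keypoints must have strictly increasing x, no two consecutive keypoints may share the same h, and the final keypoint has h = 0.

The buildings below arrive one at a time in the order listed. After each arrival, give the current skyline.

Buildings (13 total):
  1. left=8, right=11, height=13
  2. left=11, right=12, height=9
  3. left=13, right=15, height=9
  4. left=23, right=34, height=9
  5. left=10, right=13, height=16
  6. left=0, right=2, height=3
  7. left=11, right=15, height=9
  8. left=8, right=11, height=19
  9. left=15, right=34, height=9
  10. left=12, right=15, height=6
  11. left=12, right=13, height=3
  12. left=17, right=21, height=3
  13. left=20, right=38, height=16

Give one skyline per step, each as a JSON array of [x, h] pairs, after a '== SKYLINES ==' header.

== SKYLINES ==
[[8,13],[11,0]]
[[8,13],[11,9],[12,0]]
[[8,13],[11,9],[12,0],[13,9],[15,0]]
[[8,13],[11,9],[12,0],[13,9],[15,0],[23,9],[34,0]]
[[8,13],[10,16],[13,9],[15,0],[23,9],[34,0]]
[[0,3],[2,0],[8,13],[10,16],[13,9],[15,0],[23,9],[34,0]]
[[0,3],[2,0],[8,13],[10,16],[13,9],[15,0],[23,9],[34,0]]
[[0,3],[2,0],[8,19],[11,16],[13,9],[15,0],[23,9],[34,0]]
[[0,3],[2,0],[8,19],[11,16],[13,9],[34,0]]
[[0,3],[2,0],[8,19],[11,16],[13,9],[34,0]]
[[0,3],[2,0],[8,19],[11,16],[13,9],[34,0]]
[[0,3],[2,0],[8,19],[11,16],[13,9],[34,0]]
[[0,3],[2,0],[8,19],[11,16],[13,9],[20,16],[38,0]]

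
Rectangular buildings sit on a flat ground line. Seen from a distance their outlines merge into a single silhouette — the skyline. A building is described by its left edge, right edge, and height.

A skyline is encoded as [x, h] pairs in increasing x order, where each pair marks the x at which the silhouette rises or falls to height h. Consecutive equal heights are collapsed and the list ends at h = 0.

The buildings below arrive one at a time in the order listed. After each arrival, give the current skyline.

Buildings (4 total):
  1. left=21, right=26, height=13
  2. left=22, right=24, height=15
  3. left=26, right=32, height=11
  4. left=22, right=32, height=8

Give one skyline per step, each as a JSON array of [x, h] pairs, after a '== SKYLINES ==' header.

== SKYLINES ==
[[21,13],[26,0]]
[[21,13],[22,15],[24,13],[26,0]]
[[21,13],[22,15],[24,13],[26,11],[32,0]]
[[21,13],[22,15],[24,13],[26,11],[32,0]]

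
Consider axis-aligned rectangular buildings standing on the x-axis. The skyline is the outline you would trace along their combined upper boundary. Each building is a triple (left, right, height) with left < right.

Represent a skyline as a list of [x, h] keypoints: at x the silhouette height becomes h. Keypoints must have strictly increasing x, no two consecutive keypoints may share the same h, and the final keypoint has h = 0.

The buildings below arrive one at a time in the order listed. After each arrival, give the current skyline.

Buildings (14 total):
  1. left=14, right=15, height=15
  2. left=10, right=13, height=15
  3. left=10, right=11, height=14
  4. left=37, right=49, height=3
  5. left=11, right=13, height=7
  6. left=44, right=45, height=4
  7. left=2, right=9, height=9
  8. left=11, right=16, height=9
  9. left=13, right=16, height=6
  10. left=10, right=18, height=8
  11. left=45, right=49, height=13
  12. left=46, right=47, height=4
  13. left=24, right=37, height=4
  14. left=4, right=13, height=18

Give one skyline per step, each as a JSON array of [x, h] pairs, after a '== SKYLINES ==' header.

== SKYLINES ==
[[14,15],[15,0]]
[[10,15],[13,0],[14,15],[15,0]]
[[10,15],[13,0],[14,15],[15,0]]
[[10,15],[13,0],[14,15],[15,0],[37,3],[49,0]]
[[10,15],[13,0],[14,15],[15,0],[37,3],[49,0]]
[[10,15],[13,0],[14,15],[15,0],[37,3],[44,4],[45,3],[49,0]]
[[2,9],[9,0],[10,15],[13,0],[14,15],[15,0],[37,3],[44,4],[45,3],[49,0]]
[[2,9],[9,0],[10,15],[13,9],[14,15],[15,9],[16,0],[37,3],[44,4],[45,3],[49,0]]
[[2,9],[9,0],[10,15],[13,9],[14,15],[15,9],[16,0],[37,3],[44,4],[45,3],[49,0]]
[[2,9],[9,0],[10,15],[13,9],[14,15],[15,9],[16,8],[18,0],[37,3],[44,4],[45,3],[49,0]]
[[2,9],[9,0],[10,15],[13,9],[14,15],[15,9],[16,8],[18,0],[37,3],[44,4],[45,13],[49,0]]
[[2,9],[9,0],[10,15],[13,9],[14,15],[15,9],[16,8],[18,0],[37,3],[44,4],[45,13],[49,0]]
[[2,9],[9,0],[10,15],[13,9],[14,15],[15,9],[16,8],[18,0],[24,4],[37,3],[44,4],[45,13],[49,0]]
[[2,9],[4,18],[13,9],[14,15],[15,9],[16,8],[18,0],[24,4],[37,3],[44,4],[45,13],[49,0]]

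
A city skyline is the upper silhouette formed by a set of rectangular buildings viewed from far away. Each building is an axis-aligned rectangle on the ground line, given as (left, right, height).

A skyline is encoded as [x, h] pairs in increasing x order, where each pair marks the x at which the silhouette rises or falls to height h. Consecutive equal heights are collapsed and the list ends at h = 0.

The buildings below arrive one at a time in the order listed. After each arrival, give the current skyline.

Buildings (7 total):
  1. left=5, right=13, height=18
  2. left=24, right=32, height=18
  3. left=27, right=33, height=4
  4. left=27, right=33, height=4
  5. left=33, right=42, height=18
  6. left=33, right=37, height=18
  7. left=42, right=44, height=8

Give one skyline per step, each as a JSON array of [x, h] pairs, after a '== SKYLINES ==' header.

== SKYLINES ==
[[5,18],[13,0]]
[[5,18],[13,0],[24,18],[32,0]]
[[5,18],[13,0],[24,18],[32,4],[33,0]]
[[5,18],[13,0],[24,18],[32,4],[33,0]]
[[5,18],[13,0],[24,18],[32,4],[33,18],[42,0]]
[[5,18],[13,0],[24,18],[32,4],[33,18],[42,0]]
[[5,18],[13,0],[24,18],[32,4],[33,18],[42,8],[44,0]]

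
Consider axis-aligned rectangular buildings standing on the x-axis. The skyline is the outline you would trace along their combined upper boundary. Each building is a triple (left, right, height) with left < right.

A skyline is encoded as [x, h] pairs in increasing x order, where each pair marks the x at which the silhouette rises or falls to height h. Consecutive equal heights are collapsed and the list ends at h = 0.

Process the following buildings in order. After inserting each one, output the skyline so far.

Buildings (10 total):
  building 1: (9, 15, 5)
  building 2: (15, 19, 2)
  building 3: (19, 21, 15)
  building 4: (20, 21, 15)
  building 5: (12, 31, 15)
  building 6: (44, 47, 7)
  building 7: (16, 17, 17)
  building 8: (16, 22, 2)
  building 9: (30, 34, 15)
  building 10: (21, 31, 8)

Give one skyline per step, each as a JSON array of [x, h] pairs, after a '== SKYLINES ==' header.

== SKYLINES ==
[[9,5],[15,0]]
[[9,5],[15,2],[19,0]]
[[9,5],[15,2],[19,15],[21,0]]
[[9,5],[15,2],[19,15],[21,0]]
[[9,5],[12,15],[31,0]]
[[9,5],[12,15],[31,0],[44,7],[47,0]]
[[9,5],[12,15],[16,17],[17,15],[31,0],[44,7],[47,0]]
[[9,5],[12,15],[16,17],[17,15],[31,0],[44,7],[47,0]]
[[9,5],[12,15],[16,17],[17,15],[34,0],[44,7],[47,0]]
[[9,5],[12,15],[16,17],[17,15],[34,0],[44,7],[47,0]]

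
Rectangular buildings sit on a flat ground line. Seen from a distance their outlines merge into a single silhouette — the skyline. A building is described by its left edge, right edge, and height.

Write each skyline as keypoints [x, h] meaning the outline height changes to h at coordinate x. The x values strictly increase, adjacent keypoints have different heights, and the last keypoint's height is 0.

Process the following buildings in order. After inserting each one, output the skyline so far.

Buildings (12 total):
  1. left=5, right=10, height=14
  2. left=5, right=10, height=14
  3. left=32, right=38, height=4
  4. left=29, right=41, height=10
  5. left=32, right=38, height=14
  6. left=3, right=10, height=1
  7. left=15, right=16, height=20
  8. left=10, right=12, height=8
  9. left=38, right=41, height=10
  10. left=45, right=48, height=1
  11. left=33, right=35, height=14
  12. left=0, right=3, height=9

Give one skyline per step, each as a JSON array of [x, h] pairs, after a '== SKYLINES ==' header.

== SKYLINES ==
[[5,14],[10,0]]
[[5,14],[10,0]]
[[5,14],[10,0],[32,4],[38,0]]
[[5,14],[10,0],[29,10],[41,0]]
[[5,14],[10,0],[29,10],[32,14],[38,10],[41,0]]
[[3,1],[5,14],[10,0],[29,10],[32,14],[38,10],[41,0]]
[[3,1],[5,14],[10,0],[15,20],[16,0],[29,10],[32,14],[38,10],[41,0]]
[[3,1],[5,14],[10,8],[12,0],[15,20],[16,0],[29,10],[32,14],[38,10],[41,0]]
[[3,1],[5,14],[10,8],[12,0],[15,20],[16,0],[29,10],[32,14],[38,10],[41,0]]
[[3,1],[5,14],[10,8],[12,0],[15,20],[16,0],[29,10],[32,14],[38,10],[41,0],[45,1],[48,0]]
[[3,1],[5,14],[10,8],[12,0],[15,20],[16,0],[29,10],[32,14],[38,10],[41,0],[45,1],[48,0]]
[[0,9],[3,1],[5,14],[10,8],[12,0],[15,20],[16,0],[29,10],[32,14],[38,10],[41,0],[45,1],[48,0]]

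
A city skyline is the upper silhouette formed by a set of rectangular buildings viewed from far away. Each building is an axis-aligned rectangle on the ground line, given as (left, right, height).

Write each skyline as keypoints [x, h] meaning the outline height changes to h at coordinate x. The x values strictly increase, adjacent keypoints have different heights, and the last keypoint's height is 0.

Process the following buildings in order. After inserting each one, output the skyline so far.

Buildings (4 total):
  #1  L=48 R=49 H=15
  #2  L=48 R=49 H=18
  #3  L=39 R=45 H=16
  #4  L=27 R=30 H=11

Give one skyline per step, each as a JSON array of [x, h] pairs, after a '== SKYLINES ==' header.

== SKYLINES ==
[[48,15],[49,0]]
[[48,18],[49,0]]
[[39,16],[45,0],[48,18],[49,0]]
[[27,11],[30,0],[39,16],[45,0],[48,18],[49,0]]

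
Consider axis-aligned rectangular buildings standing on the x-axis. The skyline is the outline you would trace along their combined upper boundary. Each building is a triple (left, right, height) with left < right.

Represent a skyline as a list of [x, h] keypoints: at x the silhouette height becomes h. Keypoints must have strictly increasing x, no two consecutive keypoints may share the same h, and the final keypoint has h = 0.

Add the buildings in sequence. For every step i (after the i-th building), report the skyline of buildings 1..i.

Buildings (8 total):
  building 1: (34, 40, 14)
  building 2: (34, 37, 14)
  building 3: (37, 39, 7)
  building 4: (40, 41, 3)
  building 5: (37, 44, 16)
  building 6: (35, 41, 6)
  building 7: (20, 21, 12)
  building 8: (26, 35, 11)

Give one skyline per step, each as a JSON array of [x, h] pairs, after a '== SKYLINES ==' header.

== SKYLINES ==
[[34,14],[40,0]]
[[34,14],[40,0]]
[[34,14],[40,0]]
[[34,14],[40,3],[41,0]]
[[34,14],[37,16],[44,0]]
[[34,14],[37,16],[44,0]]
[[20,12],[21,0],[34,14],[37,16],[44,0]]
[[20,12],[21,0],[26,11],[34,14],[37,16],[44,0]]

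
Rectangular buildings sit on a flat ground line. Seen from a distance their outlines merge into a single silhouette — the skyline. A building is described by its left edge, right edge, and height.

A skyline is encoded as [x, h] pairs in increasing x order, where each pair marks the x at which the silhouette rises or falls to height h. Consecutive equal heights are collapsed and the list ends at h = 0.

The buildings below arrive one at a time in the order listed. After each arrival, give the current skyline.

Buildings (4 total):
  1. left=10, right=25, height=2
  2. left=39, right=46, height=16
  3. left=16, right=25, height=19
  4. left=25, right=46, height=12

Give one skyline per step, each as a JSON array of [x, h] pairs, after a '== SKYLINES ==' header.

== SKYLINES ==
[[10,2],[25,0]]
[[10,2],[25,0],[39,16],[46,0]]
[[10,2],[16,19],[25,0],[39,16],[46,0]]
[[10,2],[16,19],[25,12],[39,16],[46,0]]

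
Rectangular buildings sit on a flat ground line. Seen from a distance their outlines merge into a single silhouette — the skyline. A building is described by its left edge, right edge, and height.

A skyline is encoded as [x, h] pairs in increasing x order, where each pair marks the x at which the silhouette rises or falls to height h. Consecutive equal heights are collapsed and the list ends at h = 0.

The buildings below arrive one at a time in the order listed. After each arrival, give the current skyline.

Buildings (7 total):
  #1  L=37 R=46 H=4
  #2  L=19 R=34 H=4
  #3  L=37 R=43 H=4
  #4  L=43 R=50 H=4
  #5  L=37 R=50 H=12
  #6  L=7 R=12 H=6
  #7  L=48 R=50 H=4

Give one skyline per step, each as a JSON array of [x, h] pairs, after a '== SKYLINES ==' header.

== SKYLINES ==
[[37,4],[46,0]]
[[19,4],[34,0],[37,4],[46,0]]
[[19,4],[34,0],[37,4],[46,0]]
[[19,4],[34,0],[37,4],[50,0]]
[[19,4],[34,0],[37,12],[50,0]]
[[7,6],[12,0],[19,4],[34,0],[37,12],[50,0]]
[[7,6],[12,0],[19,4],[34,0],[37,12],[50,0]]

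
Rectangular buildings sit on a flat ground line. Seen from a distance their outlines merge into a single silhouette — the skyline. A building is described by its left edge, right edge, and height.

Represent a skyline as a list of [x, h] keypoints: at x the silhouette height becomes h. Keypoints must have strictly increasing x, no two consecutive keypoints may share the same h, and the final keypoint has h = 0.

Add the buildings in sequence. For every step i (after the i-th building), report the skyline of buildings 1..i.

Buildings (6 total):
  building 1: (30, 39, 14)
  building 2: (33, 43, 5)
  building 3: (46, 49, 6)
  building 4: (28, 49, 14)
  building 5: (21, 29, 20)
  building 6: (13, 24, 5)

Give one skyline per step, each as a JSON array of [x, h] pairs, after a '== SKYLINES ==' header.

== SKYLINES ==
[[30,14],[39,0]]
[[30,14],[39,5],[43,0]]
[[30,14],[39,5],[43,0],[46,6],[49,0]]
[[28,14],[49,0]]
[[21,20],[29,14],[49,0]]
[[13,5],[21,20],[29,14],[49,0]]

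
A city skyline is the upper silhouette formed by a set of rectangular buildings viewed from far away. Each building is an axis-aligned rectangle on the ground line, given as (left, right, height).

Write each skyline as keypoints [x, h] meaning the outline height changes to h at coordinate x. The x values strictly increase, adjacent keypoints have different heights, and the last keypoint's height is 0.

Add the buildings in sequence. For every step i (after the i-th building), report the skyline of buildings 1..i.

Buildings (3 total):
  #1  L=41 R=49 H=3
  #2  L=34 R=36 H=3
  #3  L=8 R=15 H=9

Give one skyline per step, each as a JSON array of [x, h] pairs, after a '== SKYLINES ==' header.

== SKYLINES ==
[[41,3],[49,0]]
[[34,3],[36,0],[41,3],[49,0]]
[[8,9],[15,0],[34,3],[36,0],[41,3],[49,0]]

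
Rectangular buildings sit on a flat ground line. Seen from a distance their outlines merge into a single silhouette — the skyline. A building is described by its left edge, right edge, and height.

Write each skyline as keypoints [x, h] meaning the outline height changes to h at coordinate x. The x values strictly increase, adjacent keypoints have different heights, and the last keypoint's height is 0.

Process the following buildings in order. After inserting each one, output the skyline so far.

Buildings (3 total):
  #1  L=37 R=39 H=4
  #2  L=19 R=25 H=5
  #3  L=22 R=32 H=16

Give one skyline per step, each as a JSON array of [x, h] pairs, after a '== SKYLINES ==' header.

== SKYLINES ==
[[37,4],[39,0]]
[[19,5],[25,0],[37,4],[39,0]]
[[19,5],[22,16],[32,0],[37,4],[39,0]]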